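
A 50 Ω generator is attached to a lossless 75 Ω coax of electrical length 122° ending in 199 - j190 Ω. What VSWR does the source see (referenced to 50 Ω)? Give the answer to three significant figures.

VSWR ≈ 5.58

tan(βl) = -1.6
Z_in = Z_0·(Z_L + jZ_0·tanβl)/(Z_0 + jZ_L·tanβl) = 25.9 + j65.5 Ω
Γ_s = (Z_in − Z_s)/(Z_in + Z_s) = (-24.1 + j65.5)/(75.9 + j65.5), |Γ_s| = 0.696
VSWR = (1 + |Γ_s|)/(1 − |Γ_s|)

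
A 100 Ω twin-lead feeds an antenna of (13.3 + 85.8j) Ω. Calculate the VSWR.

Γ = (Z_L − Z_0)/(Z_L + Z_0) = (-86.7 + j85.8)/(113.3 + j85.8)
|Γ| = 122/142 = 0.858
VSWR = (1 + |Γ|)/(1 − |Γ|) = 1.86/0.142

VSWR ≈ 13.1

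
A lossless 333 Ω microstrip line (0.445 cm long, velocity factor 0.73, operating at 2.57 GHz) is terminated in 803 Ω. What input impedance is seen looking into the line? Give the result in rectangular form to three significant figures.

λ = v/f = 0.73·c / 2.57 GHz = 0.0852 m
βl = 2π·l/λ = 2π × 0.0522 = 18.8°
tan(βl) = tan(18.8°) = 0.34
Z_in = Z_0·(Z_L + jZ_0·tanβl)/(Z_0 + jZ_L·tanβl)
     = 333·(803 + j113)/(333 + j273)

Z_in ≈ 535 − j326 Ω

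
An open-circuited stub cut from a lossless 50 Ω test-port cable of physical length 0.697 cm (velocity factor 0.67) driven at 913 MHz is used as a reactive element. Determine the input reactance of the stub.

X_in ≈ -248 Ω (capacitive)

λ = v/f = 0.67·c / 913 MHz = 0.22 m
βl = 2π·l/λ = 2π × 0.0317 = 11.4°
tan(βl) = 0.202
For an open-circuited stub, Z_in = −jZ_0·cot(βl) = −jZ_0/tan(βl)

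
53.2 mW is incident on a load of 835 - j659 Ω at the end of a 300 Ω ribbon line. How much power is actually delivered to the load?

|Γ| = |(535 − j659)/(1135 − j659)| = 0.647
|Γ|² = 0.418
P_refl = |Γ|²·P_inc = 22.3 mW, P_del = (1 − |Γ|²)·P_inc = 30.9 mW

P_delivered ≈ 30.9 mW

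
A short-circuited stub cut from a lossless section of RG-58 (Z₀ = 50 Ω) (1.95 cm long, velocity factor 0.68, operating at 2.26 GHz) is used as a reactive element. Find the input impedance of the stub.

λ = v/f = 0.68·c / 2.26 GHz = 0.0903 m
βl = 2π·l/λ = 2π × 0.216 = 77.8°
tan(βl) = 4.61
For a short-circuited stub, Z_in = jZ_0·tan(βl)

Z_in ≈ +j231 Ω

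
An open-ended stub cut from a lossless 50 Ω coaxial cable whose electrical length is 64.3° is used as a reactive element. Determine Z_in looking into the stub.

tan(βl) = 2.08
For an open-ended stub, Z_in = −jZ_0·cot(βl) = −jZ_0/tan(βl)

Z_in ≈ −j24.1 Ω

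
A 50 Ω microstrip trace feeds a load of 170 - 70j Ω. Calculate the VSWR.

Γ = (Z_L − Z_0)/(Z_L + Z_0) = (120 − j70)/(220 − j70)
|Γ| = 139/231 = 0.602
VSWR = (1 + |Γ|)/(1 − |Γ|) = 1.6/0.398

VSWR ≈ 4.02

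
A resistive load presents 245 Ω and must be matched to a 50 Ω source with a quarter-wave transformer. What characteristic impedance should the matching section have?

Z_qwt ≈ 111 Ω

Z_qwt = √(Z_0·R_L) = √(50 × 245) = √12250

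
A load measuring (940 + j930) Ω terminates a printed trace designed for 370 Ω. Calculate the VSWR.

Γ = (Z_L − Z_0)/(Z_L + Z_0) = (570 + j930)/(1310 + j930)
|Γ| = 1090/1610 = 0.679
VSWR = (1 + |Γ|)/(1 − |Γ|) = 1.68/0.321

VSWR ≈ 5.23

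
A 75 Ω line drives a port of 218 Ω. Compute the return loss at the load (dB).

Γ = (218 − 75)/(218 + 75) = 0.488
RL = −20·log₁₀|Γ| = −20·log₁₀(0.488)

RL ≈ 6.23 dB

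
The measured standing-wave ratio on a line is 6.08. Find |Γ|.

|Γ| ≈ 0.718

|Γ| = (S − 1)/(S + 1) = (6.08 − 1)/(6.08 + 1) = 5.08/7.08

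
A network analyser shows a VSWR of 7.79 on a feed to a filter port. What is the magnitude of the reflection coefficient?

|Γ| = (S − 1)/(S + 1) = (7.79 − 1)/(7.79 + 1) = 6.79/8.79

|Γ| ≈ 0.772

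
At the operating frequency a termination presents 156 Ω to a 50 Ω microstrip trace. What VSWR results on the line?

Γ = (156 − 50)/(156 + 50) = 0.515
VSWR = (1 + 0.515)/(1 − 0.515)

VSWR ≈ 3.12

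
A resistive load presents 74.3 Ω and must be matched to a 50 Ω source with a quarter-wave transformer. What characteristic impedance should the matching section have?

Z_qwt = √(Z_0·R_L) = √(50 × 74.3) = √3715

Z_qwt ≈ 61 Ω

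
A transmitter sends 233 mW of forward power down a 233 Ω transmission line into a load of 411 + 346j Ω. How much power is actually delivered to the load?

|Γ| = |(178 + j346)/(644 + j346)| = 0.532
|Γ|² = 0.283
P_refl = |Γ|²·P_inc = 66 mW, P_del = (1 − |Γ|²)·P_inc = 167 mW

P_delivered ≈ 167 mW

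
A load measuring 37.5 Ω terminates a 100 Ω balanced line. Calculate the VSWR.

VSWR ≈ 2.67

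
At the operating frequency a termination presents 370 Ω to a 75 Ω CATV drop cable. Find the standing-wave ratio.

Γ = (370 − 75)/(370 + 75) = 0.663
VSWR = (1 + 0.663)/(1 − 0.663)

VSWR ≈ 4.93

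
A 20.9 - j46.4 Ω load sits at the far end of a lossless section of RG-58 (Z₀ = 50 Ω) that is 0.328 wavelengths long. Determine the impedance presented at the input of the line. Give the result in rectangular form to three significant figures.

Z_in ≈ 81.3 + j103 Ω

βl = 2π × 0.328 = 118°
tan(βl) = tan(118°) = -1.87
Z_in = Z_0·(Z_L + jZ_0·tanβl)/(Z_0 + jZ_L·tanβl)
     = 50·(20.9 − j140)/(-37 − j39.2)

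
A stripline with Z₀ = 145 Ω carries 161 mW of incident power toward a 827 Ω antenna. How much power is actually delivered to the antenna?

P_delivered ≈ 81.7 mW

Γ = (827 − 145)/(827 + 145) = 0.702
|Γ|² = 0.492
P_refl = |Γ|²·P_inc = 79.3 mW, P_del = (1 − |Γ|²)·P_inc = 81.7 mW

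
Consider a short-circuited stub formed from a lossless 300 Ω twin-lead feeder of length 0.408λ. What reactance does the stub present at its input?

βl = 2π × 0.408 = 147°
tan(βl) = -0.652
For a short-circuited stub, Z_in = jZ_0·tan(βl)

X_in ≈ -196 Ω (capacitive)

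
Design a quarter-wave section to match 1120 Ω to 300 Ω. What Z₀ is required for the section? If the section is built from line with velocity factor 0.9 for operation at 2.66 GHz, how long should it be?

Z_qwt ≈ 580 Ω; length ≈ 2.54 cm

Z_qwt = √(Z_0·R_L) = √(300 × 1120) = √336000
λ = 0.9·c/f = 0.102 m, so l = λ/4 = 0.0254 m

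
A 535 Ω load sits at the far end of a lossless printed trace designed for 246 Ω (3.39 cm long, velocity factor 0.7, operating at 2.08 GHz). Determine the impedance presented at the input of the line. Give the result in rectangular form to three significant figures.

λ = v/f = 0.7·c / 2.08 GHz = 0.101 m
βl = 2π·l/λ = 2π × 0.336 = 121°
tan(βl) = tan(121°) = -1.67
Z_in = Z_0·(Z_L + jZ_0·tanβl)/(Z_0 + jZ_L·tanβl)
     = 246·(535 − j411)/(246 − j895)

Z_in ≈ 143 + j108 Ω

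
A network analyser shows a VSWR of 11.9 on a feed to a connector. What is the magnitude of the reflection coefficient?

|Γ| = (S − 1)/(S + 1) = (11.9 − 1)/(11.9 + 1) = 10.9/12.9

|Γ| ≈ 0.845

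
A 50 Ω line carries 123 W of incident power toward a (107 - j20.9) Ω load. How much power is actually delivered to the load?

P_delivered ≈ 105 W

|Γ| = |(57 − j20.9)/(157 − j20.9)| = 0.383
|Γ|² = 0.147
P_refl = |Γ|²·P_inc = 18.1 W, P_del = (1 − |Γ|²)·P_inc = 105 W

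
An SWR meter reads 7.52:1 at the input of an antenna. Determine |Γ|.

|Γ| ≈ 0.765

|Γ| = (S − 1)/(S + 1) = (7.52 − 1)/(7.52 + 1) = 6.52/8.52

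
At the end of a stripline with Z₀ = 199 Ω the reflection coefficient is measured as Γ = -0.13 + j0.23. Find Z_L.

Z_L ≈ 139 + j68.8 Ω

Z_L = Z_0·(1 + Γ)/(1 − Γ) = 199·(0.87 + j0.23)/(1.13 − j0.23)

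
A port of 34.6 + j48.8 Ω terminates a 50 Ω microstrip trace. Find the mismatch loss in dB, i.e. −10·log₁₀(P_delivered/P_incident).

mismatch loss ≈ 1.39 dB

Γ = (-15.4 + j48.8)/(84.6 + j48.8), |Γ| = 0.524
|Γ|² = 0.275, so P_del/P_inc = 1 − |Γ|² = 0.725
ML = −10·log₁₀(1 − |Γ|²)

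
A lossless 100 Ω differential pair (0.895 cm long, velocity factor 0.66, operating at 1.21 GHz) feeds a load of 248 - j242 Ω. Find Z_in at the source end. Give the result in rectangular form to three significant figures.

Z_in ≈ 65.5 − j142 Ω

λ = v/f = 0.66·c / 1.21 GHz = 0.164 m
βl = 2π·l/λ = 2π × 0.0547 = 19.7°
tan(βl) = tan(19.7°) = 0.358
Z_in = Z_0·(Z_L + jZ_0·tanβl)/(Z_0 + jZ_L·tanβl)
     = 100·(248 − j206)/(187 + j88.7)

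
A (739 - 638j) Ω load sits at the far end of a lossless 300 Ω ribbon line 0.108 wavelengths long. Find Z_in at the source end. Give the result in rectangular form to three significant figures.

βl = 2π × 0.108 = 38.9°
tan(βl) = tan(38.9°) = 0.806
Z_in = Z_0·(Z_L + jZ_0·tanβl)/(Z_0 + jZ_L·tanβl)
     = 300·(739 − j396)/(814 + j596)

Z_in ≈ 108 − j225 Ω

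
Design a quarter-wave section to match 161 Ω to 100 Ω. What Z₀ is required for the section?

Z_qwt = √(Z_0·R_L) = √(100 × 161) = √16100

Z_qwt ≈ 127 Ω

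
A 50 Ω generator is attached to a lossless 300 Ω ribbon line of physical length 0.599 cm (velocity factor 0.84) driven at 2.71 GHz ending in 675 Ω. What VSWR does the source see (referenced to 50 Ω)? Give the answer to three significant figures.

λ = v/f = 0.84·c / 2.71 GHz = 0.093 m
βl = 2π·l/λ = 2π × 0.0644 = 23.2°
tan(βl) = 0.428
Z_in = Z_0·(Z_L + jZ_0·tanβl)/(Z_0 + jZ_L·tanβl) = 414 − j271 Ω
Γ_s = (Z_in − Z_s)/(Z_in + Z_s) = (364 − j271)/(464 − j271), |Γ_s| = 0.844
VSWR = (1 + |Γ_s|)/(1 − |Γ_s|)

VSWR ≈ 11.9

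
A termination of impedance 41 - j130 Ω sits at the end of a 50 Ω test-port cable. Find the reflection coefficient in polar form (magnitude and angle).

Γ ≈ 0.821 ∠ -39°

Γ = (Z_L − Z_0)/(Z_L + Z_0) = (-9 − j130)/(91 − j130)
|Γ| = 130/159 = 0.821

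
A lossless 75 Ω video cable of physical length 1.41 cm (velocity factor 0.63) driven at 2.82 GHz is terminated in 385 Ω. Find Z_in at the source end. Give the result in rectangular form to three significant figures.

λ = v/f = 0.63·c / 2.82 GHz = 0.067 m
βl = 2π·l/λ = 2π × 0.21 = 75.7°
tan(βl) = tan(75.7°) = 3.93
Z_in = Z_0·(Z_L + jZ_0·tanβl)/(Z_0 + jZ_L·tanβl)
     = 75·(385 + j295)/(75 + j1510)

Z_in ≈ 15.5 − j18.3 Ω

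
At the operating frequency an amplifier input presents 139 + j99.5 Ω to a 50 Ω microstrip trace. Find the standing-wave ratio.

Γ = (Z_L − Z_0)/(Z_L + Z_0) = (89 + j99.5)/(189 + j99.5)
|Γ| = 133/214 = 0.625
VSWR = (1 + |Γ|)/(1 − |Γ|) = 1.63/0.375

VSWR ≈ 4.33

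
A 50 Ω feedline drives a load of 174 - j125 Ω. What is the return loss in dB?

RL ≈ 3.27 dB

Γ = (124 − j125)/(224 − j125), |Γ| = 0.686
RL = −20·log₁₀|Γ| = −20·log₁₀(0.686)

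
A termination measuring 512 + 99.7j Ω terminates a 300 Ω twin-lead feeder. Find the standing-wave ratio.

VSWR ≈ 1.8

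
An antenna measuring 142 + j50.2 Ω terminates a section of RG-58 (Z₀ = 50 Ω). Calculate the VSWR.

VSWR ≈ 3.24

Γ = (Z_L − Z_0)/(Z_L + Z_0) = (92 + j50.2)/(192 + j50.2)
|Γ| = 105/198 = 0.528
VSWR = (1 + |Γ|)/(1 − |Γ|) = 1.53/0.472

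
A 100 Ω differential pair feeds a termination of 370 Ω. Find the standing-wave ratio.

VSWR ≈ 3.7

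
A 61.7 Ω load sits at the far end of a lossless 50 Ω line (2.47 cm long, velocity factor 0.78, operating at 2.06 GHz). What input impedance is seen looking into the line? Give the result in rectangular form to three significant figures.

λ = v/f = 0.78·c / 2.06 GHz = 0.114 m
βl = 2π·l/λ = 2π × 0.217 = 78.3°
tan(βl) = tan(78.3°) = 4.82
Z_in = Z_0·(Z_L + jZ_0·tanβl)/(Z_0 + jZ_L·tanβl)
     = 50·(61.7 + j241)/(50 + j297)

Z_in ≈ 41.1 − j3.46 Ω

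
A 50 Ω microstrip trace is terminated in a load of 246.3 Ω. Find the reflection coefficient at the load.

Γ = (Z_L − Z_0)/(Z_L + Z_0) = (246.3 − 50)/(246.3 + 50) = 196.3/296.3

Γ = 0.663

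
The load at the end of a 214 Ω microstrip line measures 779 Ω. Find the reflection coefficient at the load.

Γ = 0.569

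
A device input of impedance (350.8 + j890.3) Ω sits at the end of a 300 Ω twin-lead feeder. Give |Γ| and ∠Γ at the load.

Γ ≈ 0.809 ∠ 32.9°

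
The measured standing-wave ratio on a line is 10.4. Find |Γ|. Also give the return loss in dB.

|Γ| ≈ 0.825; return loss ≈ 1.68 dB

|Γ| = (S − 1)/(S + 1) = (10.4 − 1)/(10.4 + 1) = 9.4/11.4
RL = −20·log₁₀|Γ| = −20·log₁₀(0.825)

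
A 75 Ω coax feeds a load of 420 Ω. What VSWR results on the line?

VSWR ≈ 5.6

Γ = (420 − 75)/(420 + 75) = 0.697
VSWR = (1 + 0.697)/(1 − 0.697)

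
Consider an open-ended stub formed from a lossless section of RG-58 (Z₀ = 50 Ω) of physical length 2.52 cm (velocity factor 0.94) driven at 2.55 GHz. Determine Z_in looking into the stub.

Z_in ≈ −j7 Ω

λ = v/f = 0.94·c / 2.55 GHz = 0.111 m
βl = 2π·l/λ = 2π × 0.228 = 82°
tan(βl) = 7.15
For an open-ended stub, Z_in = −jZ_0·cot(βl) = −jZ_0/tan(βl)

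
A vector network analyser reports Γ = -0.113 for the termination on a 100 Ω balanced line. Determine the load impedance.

Z_L ≈ 79.7 Ω

Z_L = Z_0·(1 + Γ)/(1 − Γ) = 100·(0.887)/(1.11)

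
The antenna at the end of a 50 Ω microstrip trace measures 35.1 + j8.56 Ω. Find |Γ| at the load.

|Γ| ≈ 0.201

Γ = (Z_L − Z_0)/(Z_L + Z_0) = (-14.9 + j8.56)/(85.1 + j8.56)
|Γ| = 17.2/85.5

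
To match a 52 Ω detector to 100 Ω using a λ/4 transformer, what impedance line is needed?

Z_qwt ≈ 72.1 Ω

Z_qwt = √(Z_0·R_L) = √(100 × 52) = √5200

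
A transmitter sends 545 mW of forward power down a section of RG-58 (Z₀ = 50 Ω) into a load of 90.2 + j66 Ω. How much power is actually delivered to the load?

P_delivered ≈ 409 mW

|Γ| = |(40.2 + j66)/(140.2 + j66)| = 0.499
|Γ|² = 0.249
P_refl = |Γ|²·P_inc = 136 mW, P_del = (1 − |Γ|²)·P_inc = 409 mW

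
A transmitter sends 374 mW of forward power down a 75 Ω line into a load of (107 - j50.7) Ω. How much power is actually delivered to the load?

|Γ| = |(32 − j50.7)/(182 − j50.7)| = 0.317
|Γ|² = 0.101
P_refl = |Γ|²·P_inc = 37.7 mW, P_del = (1 − |Γ|²)·P_inc = 336 mW

P_delivered ≈ 336 mW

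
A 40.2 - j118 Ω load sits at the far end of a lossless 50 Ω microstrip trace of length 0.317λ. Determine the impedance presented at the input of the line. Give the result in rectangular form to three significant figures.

Z_in ≈ 11.2 + j49.1 Ω

βl = 2π × 0.317 = 114°
tan(βl) = tan(114°) = -2.23
Z_in = Z_0·(Z_L + jZ_0·tanβl)/(Z_0 + jZ_L·tanβl)
     = 50·(40.2 − j230)/(-214 − j89.8)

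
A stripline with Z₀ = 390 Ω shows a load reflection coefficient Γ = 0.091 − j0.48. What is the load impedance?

Z_L = Z_0·(1 + Γ)/(1 − Γ) = 390·(1.09 − j0.48)/(0.909 + j0.48)

Z_L ≈ 281 − j354 Ω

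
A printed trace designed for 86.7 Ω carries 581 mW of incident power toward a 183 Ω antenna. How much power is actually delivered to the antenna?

P_delivered ≈ 507 mW

Γ = (183 − 86.7)/(183 + 86.7) = 0.357
|Γ|² = 0.127
P_refl = |Γ|²·P_inc = 74.1 mW, P_del = (1 − |Γ|²)·P_inc = 507 mW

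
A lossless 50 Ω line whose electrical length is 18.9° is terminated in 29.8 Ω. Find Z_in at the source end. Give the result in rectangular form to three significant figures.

tan(βl) = tan(18.9°) = 0.342
Z_in = Z_0·(Z_L + jZ_0·tanβl)/(Z_0 + jZ_L·tanβl)
     = 50·(29.8 + j17.1)/(50 + j10.2)

Z_in ≈ 32 + j10.6 Ω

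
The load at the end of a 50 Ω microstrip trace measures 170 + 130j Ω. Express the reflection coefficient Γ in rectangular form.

Γ = (Z_L − Z_0)/(Z_L + Z_0) = (120 + j130)/(220 + j130)

Γ ≈ 0.663 + j0.199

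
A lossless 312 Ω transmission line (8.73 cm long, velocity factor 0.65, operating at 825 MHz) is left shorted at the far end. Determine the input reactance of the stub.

λ = v/f = 0.65·c / 825 MHz = 0.236 m
βl = 2π·l/λ = 2π × 0.369 = 133°
tan(βl) = -1.07
For a shorted stub, Z_in = jZ_0·tan(βl)

X_in ≈ -335 Ω (capacitive)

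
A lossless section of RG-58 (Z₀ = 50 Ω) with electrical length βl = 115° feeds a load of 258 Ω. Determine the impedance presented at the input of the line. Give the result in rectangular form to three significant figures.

tan(βl) = tan(115°) = -2.14
Z_in = Z_0·(Z_L + jZ_0·tanβl)/(Z_0 + jZ_L·tanβl)
     = 50·(258 − j107)/(50 − j553)

Z_in ≈ 11.7 + j22.3 Ω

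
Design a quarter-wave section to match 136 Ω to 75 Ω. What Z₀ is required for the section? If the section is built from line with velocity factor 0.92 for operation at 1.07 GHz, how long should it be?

Z_qwt = √(Z_0·R_L) = √(75 × 136) = √10200
λ = 0.92·c/f = 0.258 m, so l = λ/4 = 0.0645 m

Z_qwt ≈ 101 Ω; length ≈ 6.45 cm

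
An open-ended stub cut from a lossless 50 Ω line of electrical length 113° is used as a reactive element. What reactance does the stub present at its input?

tan(βl) = -2.36
For an open-ended stub, Z_in = −jZ_0·cot(βl) = −jZ_0/tan(βl)

X_in ≈ 21.2 Ω (inductive)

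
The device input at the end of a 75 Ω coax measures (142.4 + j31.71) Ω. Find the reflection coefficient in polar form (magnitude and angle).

Γ = (Z_L − Z_0)/(Z_L + Z_0) = (67.4 + j31.71)/(217.4 + j31.71)
|Γ| = 74.5/220 = 0.339

Γ ≈ 0.339 ∠ 16.9°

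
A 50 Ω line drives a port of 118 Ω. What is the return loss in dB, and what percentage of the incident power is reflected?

Γ = (118 − 50)/(118 + 50) = 0.405
RL = −20·log₁₀(0.405) = 7.86 dB
P_refl/P_inc = |Γ|² = 0.164

RL ≈ 7.86 dB; 16.4% of incident power reflected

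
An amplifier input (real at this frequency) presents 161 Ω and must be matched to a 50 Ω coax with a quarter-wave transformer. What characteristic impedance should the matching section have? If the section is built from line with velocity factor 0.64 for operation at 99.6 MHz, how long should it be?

Z_qwt = √(Z_0·R_L) = √(50 × 161) = √8050
λ = 0.64·c/f = 1.93 m, so l = λ/4 = 0.482 m

Z_qwt ≈ 89.7 Ω; length ≈ 48.2 cm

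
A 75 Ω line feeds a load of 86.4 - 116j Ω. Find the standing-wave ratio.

Γ = (Z_L − Z_0)/(Z_L + Z_0) = (11.4 − j116)/(161.4 − j116)
|Γ| = 117/199 = 0.586
VSWR = (1 + |Γ|)/(1 − |Γ|) = 1.59/0.414

VSWR ≈ 3.84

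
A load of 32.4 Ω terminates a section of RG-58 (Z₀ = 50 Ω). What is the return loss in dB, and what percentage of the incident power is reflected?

RL ≈ 13.4 dB; 4.56% of incident power reflected

Γ = (32.4 − 50)/(32.4 + 50) = -0.214
RL = −20·log₁₀(0.214) = 13.4 dB
P_refl/P_inc = |Γ|² = 0.0456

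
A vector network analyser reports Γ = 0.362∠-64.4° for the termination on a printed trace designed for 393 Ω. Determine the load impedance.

Z_L = Z_0·(1 + Γ)/(1 − Γ) = 393·(1.16 − j0.326)/(0.844 + j0.326)

Z_L ≈ 417 − j314 Ω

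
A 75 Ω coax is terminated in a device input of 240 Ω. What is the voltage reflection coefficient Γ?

Γ = 0.524

Γ = (Z_L − Z_0)/(Z_L + Z_0) = (240 − 75)/(240 + 75) = 165/315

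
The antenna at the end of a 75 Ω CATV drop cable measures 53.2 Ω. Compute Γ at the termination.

Γ = -0.17

Γ = (Z_L − Z_0)/(Z_L + Z_0) = (53.2 − 75)/(53.2 + 75) = -21.8/128.2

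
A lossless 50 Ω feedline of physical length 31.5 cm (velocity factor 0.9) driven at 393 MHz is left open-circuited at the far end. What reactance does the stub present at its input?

X_in ≈ 187 Ω (inductive)

λ = v/f = 0.9·c / 393 MHz = 0.687 m
βl = 2π·l/λ = 2π × 0.458 = 165°
tan(βl) = -0.267
For an open-circuited stub, Z_in = −jZ_0·cot(βl) = −jZ_0/tan(βl)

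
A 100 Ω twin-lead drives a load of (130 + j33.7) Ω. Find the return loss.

Γ = (30 + j33.7)/(230 + j33.7), |Γ| = 0.194
RL = −20·log₁₀|Γ| = −20·log₁₀(0.194)

RL ≈ 14.2 dB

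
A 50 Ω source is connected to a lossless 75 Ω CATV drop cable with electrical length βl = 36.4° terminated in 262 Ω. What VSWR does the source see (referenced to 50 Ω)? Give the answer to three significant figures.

tan(βl) = 0.737
Z_in = Z_0·(Z_L + jZ_0·tanβl)/(Z_0 + jZ_L·tanβl) = 53 − j81.2 Ω
Γ_s = (Z_in − Z_s)/(Z_in + Z_s) = (2.98 − j81.2)/(103 − j81.2), |Γ_s| = 0.619
VSWR = (1 + |Γ_s|)/(1 − |Γ_s|)

VSWR ≈ 4.25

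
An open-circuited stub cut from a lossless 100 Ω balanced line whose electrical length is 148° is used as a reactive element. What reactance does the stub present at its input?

X_in ≈ 160 Ω (inductive)

tan(βl) = -0.625
For an open-circuited stub, Z_in = −jZ_0·cot(βl) = −jZ_0/tan(βl)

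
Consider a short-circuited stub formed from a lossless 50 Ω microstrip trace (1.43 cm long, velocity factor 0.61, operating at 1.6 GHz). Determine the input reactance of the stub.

λ = v/f = 0.61·c / 1.6 GHz = 0.114 m
βl = 2π·l/λ = 2π × 0.125 = 45°
tan(βl) = 1
For a short-circuited stub, Z_in = jZ_0·tan(βl)

X_in ≈ 50 Ω (inductive)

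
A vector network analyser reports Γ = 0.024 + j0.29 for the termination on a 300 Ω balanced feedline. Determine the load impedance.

Z_L ≈ 265 + j168 Ω

Z_L = Z_0·(1 + Γ)/(1 − Γ) = 300·(1.02 + j0.29)/(0.976 − j0.29)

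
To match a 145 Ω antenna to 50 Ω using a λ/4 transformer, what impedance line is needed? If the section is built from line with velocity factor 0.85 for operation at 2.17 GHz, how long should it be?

Z_qwt = √(Z_0·R_L) = √(50 × 145) = √7250
λ = 0.85·c/f = 0.118 m, so l = λ/4 = 0.0294 m

Z_qwt ≈ 85.1 Ω; length ≈ 2.94 cm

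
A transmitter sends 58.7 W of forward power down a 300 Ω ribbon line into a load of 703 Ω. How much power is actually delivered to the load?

Γ = (703 − 300)/(703 + 300) = 0.402
|Γ|² = 0.161
P_refl = |Γ|²·P_inc = 9.48 W, P_del = (1 − |Γ|²)·P_inc = 49.2 W

P_delivered ≈ 49.2 W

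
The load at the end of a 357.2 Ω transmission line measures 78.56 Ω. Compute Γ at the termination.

Γ = -0.639

Γ = (Z_L − Z_0)/(Z_L + Z_0) = (78.56 − 357.2)/(78.56 + 357.2) = -278.6/435.8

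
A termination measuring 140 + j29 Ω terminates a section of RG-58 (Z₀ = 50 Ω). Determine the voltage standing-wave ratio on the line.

VSWR ≈ 2.94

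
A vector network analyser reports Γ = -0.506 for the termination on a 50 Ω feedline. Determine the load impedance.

Z_L = Z_0·(1 + Γ)/(1 − Γ) = 50·(0.494)/(1.51)

Z_L ≈ 16.4 Ω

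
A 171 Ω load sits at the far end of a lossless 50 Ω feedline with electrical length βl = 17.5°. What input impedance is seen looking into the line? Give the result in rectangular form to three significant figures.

tan(βl) = tan(17.5°) = 0.315
Z_in = Z_0·(Z_L + jZ_0·tanβl)/(Z_0 + jZ_L·tanβl)
     = 50·(171 + j15.8)/(50 + j53.9)

Z_in ≈ 86.9 − j78 Ω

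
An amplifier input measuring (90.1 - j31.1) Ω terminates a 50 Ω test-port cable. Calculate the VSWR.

Γ = (Z_L − Z_0)/(Z_L + Z_0) = (40.1 − j31.1)/(140.1 − j31.1)
|Γ| = 50.7/144 = 0.354
VSWR = (1 + |Γ|)/(1 − |Γ|) = 1.35/0.646

VSWR ≈ 2.09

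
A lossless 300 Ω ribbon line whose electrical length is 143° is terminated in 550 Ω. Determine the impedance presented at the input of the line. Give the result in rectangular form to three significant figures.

tan(βl) = tan(143°) = -0.754
Z_in = Z_0·(Z_L + jZ_0·tanβl)/(Z_0 + jZ_L·tanβl)
     = 300·(550 − j226)/(300 − j414)

Z_in ≈ 296 + j184 Ω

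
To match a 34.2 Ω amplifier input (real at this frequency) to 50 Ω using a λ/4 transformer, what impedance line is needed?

Z_qwt = √(Z_0·R_L) = √(50 × 34.2) = √1710

Z_qwt ≈ 41.4 Ω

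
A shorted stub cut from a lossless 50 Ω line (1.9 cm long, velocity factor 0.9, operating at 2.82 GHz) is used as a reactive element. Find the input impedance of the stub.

Z_in ≈ +j149 Ω

λ = v/f = 0.9·c / 2.82 GHz = 0.0957 m
βl = 2π·l/λ = 2π × 0.198 = 71.4°
tan(βl) = 2.98
For a shorted stub, Z_in = jZ_0·tan(βl)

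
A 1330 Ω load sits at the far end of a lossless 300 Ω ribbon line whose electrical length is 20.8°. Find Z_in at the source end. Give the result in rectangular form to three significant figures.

tan(βl) = tan(20.8°) = 0.38
Z_in = Z_0·(Z_L + jZ_0·tanβl)/(Z_0 + jZ_L·tanβl)
     = 300·(1330 + j114)/(300 + j505)

Z_in ≈ 397 − j554 Ω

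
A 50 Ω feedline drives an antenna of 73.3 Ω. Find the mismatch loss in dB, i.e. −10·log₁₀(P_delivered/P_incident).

Γ = (73.3 − 50)/(73.3 + 50) = 0.189
|Γ|² = 0.0357, so P_del/P_inc = 1 − |Γ|² = 0.964
ML = −10·log₁₀(1 − |Γ|²)

mismatch loss ≈ 0.158 dB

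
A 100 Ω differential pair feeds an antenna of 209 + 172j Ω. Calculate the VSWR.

VSWR ≈ 3.71

Γ = (Z_L − Z_0)/(Z_L + Z_0) = (109 + j172)/(309 + j172)
|Γ| = 204/354 = 0.576
VSWR = (1 + |Γ|)/(1 − |Γ|) = 1.58/0.424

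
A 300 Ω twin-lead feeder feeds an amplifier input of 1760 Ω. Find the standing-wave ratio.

VSWR ≈ 5.87

For a purely resistive load, VSWR = R_L/Z_0 or Z_0/R_L (whichever > 1) = 1760/300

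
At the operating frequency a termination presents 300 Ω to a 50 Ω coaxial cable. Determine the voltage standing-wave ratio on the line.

VSWR ≈ 6

For a purely resistive load, VSWR = R_L/Z_0 or Z_0/R_L (whichever > 1) = 300/50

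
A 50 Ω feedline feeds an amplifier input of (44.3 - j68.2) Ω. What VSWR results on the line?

VSWR ≈ 3.86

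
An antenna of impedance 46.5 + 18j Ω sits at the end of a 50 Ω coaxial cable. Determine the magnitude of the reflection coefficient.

|Γ| ≈ 0.187

Γ = (Z_L − Z_0)/(Z_L + Z_0) = (-3.5 + j18)/(96.5 + j18)
|Γ| = 18.3/98.2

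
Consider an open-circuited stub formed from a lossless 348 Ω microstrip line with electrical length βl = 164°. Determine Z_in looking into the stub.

Z_in ≈ +j1210 Ω

tan(βl) = -0.287
For an open-circuited stub, Z_in = −jZ_0·cot(βl) = −jZ_0/tan(βl)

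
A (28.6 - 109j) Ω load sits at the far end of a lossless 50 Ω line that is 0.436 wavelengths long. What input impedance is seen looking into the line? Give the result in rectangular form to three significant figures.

βl = 2π × 0.436 = 157°
tan(βl) = tan(157°) = -0.425
Z_in = Z_0·(Z_L + jZ_0·tanβl)/(Z_0 + jZ_L·tanβl)
     = 50·(28.6 − j130)/(3.64 − j12.2)

Z_in ≈ 524 − j39.3 Ω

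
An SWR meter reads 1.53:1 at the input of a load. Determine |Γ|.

|Γ| ≈ 0.209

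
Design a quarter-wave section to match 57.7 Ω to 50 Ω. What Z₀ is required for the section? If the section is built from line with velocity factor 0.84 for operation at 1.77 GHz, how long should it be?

Z_qwt = √(Z_0·R_L) = √(50 × 57.7) = √2885
λ = 0.84·c/f = 0.142 m, so l = λ/4 = 0.0356 m

Z_qwt ≈ 53.7 Ω; length ≈ 3.56 cm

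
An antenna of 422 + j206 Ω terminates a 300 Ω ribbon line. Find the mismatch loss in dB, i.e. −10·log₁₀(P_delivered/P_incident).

mismatch loss ≈ 0.466 dB

Γ = (122 + j206)/(722 + j206), |Γ| = 0.319
|Γ|² = 0.102, so P_del/P_inc = 1 − |Γ|² = 0.898
ML = −10·log₁₀(1 − |Γ|²)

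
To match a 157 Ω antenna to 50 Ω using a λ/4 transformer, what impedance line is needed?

Z_qwt = √(Z_0·R_L) = √(50 × 157) = √7850

Z_qwt ≈ 88.6 Ω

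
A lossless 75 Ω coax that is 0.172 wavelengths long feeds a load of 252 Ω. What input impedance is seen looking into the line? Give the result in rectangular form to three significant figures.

Z_in ≈ 28 − j35.6 Ω

βl = 2π × 0.172 = 61.9°
tan(βl) = tan(61.9°) = 1.87
Z_in = Z_0·(Z_L + jZ_0·tanβl)/(Z_0 + jZ_L·tanβl)
     = 75·(252 + j141)/(75 + j472)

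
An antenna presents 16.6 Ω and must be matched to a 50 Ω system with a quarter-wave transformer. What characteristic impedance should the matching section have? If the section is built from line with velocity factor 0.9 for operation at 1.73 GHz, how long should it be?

Z_qwt = √(Z_0·R_L) = √(50 × 16.6) = √830
λ = 0.9·c/f = 0.156 m, so l = λ/4 = 0.039 m

Z_qwt ≈ 28.8 Ω; length ≈ 3.9 cm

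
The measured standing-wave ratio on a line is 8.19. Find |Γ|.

|Γ| ≈ 0.782

|Γ| = (S − 1)/(S + 1) = (8.19 − 1)/(8.19 + 1) = 7.19/9.19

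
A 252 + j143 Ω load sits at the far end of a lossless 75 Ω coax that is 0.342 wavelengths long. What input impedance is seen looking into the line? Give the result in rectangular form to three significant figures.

Z_in ≈ 20.1 + j33.6 Ω

βl = 2π × 0.342 = 123°
tan(βl) = tan(123°) = -1.53
Z_in = Z_0·(Z_L + jZ_0·tanβl)/(Z_0 + jZ_L·tanβl)
     = 75·(252 + j28)/(294 − j386)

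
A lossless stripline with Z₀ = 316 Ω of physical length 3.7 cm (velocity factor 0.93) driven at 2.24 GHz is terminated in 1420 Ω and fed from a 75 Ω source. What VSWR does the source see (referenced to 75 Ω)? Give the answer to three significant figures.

VSWR ≈ 3.13

λ = v/f = 0.93·c / 2.24 GHz = 0.125 m
βl = 2π·l/λ = 2π × 0.297 = 107°
tan(βl) = -3.28
Z_in = Z_0·(Z_L + jZ_0·tanβl)/(Z_0 + jZ_L·tanβl) = 76.5 + j91.1 Ω
Γ_s = (Z_in − Z_s)/(Z_in + Z_s) = (1.5 + j91.1)/(151 + j91.1), |Γ_s| = 0.515
VSWR = (1 + |Γ_s|)/(1 − |Γ_s|)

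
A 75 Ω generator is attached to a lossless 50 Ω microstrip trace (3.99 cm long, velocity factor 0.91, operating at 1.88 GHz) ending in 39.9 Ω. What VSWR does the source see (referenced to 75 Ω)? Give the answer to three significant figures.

VSWR ≈ 1.23

λ = v/f = 0.91·c / 1.88 GHz = 0.145 m
βl = 2π·l/λ = 2π × 0.275 = 98.9°
tan(βl) = -6.37
Z_in = Z_0·(Z_L + jZ_0·tanβl)/(Z_0 + jZ_L·tanβl) = 61.8 − j4.31 Ω
Γ_s = (Z_in − Z_s)/(Z_in + Z_s) = (-13.2 − j4.31)/(137 − j4.31), |Γ_s| = 0.101
VSWR = (1 + |Γ_s|)/(1 − |Γ_s|)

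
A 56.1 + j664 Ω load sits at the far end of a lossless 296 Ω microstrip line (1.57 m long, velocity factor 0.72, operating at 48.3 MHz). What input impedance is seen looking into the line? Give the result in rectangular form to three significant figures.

λ = v/f = 0.72·c / 48.3 MHz = 4.47 m
βl = 2π·l/λ = 2π × 0.351 = 126°
tan(βl) = tan(126°) = -1.36
Z_in = Z_0·(Z_L + jZ_0·tanβl)/(Z_0 + jZ_L·tanβl)
     = 296·(56.1 + j262)/(1200 − j76.1)

Z_in ≈ 9.71 + j65.5 Ω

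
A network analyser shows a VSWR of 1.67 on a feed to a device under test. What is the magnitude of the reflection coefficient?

|Γ| ≈ 0.251

|Γ| = (S − 1)/(S + 1) = (1.67 − 1)/(1.67 + 1) = 0.67/2.67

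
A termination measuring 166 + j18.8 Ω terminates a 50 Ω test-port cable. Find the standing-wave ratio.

Γ = (Z_L − Z_0)/(Z_L + Z_0) = (116 + j18.8)/(216 + j18.8)
|Γ| = 118/217 = 0.542
VSWR = (1 + |Γ|)/(1 − |Γ|) = 1.54/0.458

VSWR ≈ 3.37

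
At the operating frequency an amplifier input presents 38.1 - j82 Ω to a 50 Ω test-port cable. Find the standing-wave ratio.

VSWR ≈ 5.42

Γ = (Z_L − Z_0)/(Z_L + Z_0) = (-11.9 − j82)/(88.1 − j82)
|Γ| = 82.9/120 = 0.688
VSWR = (1 + |Γ|)/(1 − |Γ|) = 1.69/0.312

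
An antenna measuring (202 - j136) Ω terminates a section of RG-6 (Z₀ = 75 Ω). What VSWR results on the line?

VSWR ≈ 4.04

Γ = (Z_L − Z_0)/(Z_L + Z_0) = (127 − j136)/(277 − j136)
|Γ| = 186/309 = 0.603
VSWR = (1 + |Γ|)/(1 − |Γ|) = 1.6/0.397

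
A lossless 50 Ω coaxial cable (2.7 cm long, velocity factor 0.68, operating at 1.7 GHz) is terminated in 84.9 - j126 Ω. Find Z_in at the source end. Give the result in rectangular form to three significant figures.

λ = v/f = 0.68·c / 1.7 GHz = 0.12 m
βl = 2π·l/λ = 2π × 0.225 = 81°
tan(βl) = tan(81°) = 6.31
Z_in = Z_0·(Z_L + jZ_0·tanβl)/(Z_0 + jZ_L·tanβl)
     = 50·(84.9 + j190)/(846 + j536)

Z_in ≈ 8.65 + j5.73 Ω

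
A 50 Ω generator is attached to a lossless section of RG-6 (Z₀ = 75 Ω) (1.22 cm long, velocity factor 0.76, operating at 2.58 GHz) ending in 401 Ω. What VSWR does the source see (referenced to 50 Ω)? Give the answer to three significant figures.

VSWR ≈ 5.46

λ = v/f = 0.76·c / 2.58 GHz = 0.0884 m
βl = 2π·l/λ = 2π × 0.138 = 49.7°
tan(βl) = 1.18
Z_in = Z_0·(Z_L + jZ_0·tanβl)/(Z_0 + jZ_L·tanβl) = 23.5 − j59.9 Ω
Γ_s = (Z_in − Z_s)/(Z_in + Z_s) = (-26.5 − j59.9)/(73.5 − j59.9), |Γ_s| = 0.69
VSWR = (1 + |Γ_s|)/(1 − |Γ_s|)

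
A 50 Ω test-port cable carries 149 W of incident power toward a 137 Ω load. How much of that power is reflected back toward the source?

P_reflected ≈ 32.3 W

Γ = (137 − 50)/(137 + 50) = 0.465
|Γ|² = 0.216
P_refl = |Γ|²·P_inc = 32.3 W, P_del = (1 − |Γ|²)·P_inc = 117 W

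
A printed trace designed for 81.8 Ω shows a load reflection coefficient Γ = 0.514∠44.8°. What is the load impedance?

Z_L ≈ 113 + j111 Ω

Z_L = Z_0·(1 + Γ)/(1 − Γ) = 81.8·(1.36 + j0.362)/(0.635 − j0.362)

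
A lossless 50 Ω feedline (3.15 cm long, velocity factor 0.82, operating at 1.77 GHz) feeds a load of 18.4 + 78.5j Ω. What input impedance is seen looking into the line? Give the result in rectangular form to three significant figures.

λ = v/f = 0.82·c / 1.77 GHz = 0.139 m
βl = 2π·l/λ = 2π × 0.227 = 81.6°
tan(βl) = tan(81.6°) = 6.77
Z_in = Z_0·(Z_L + jZ_0·tanβl)/(Z_0 + jZ_L·tanβl)
     = 50·(18.4 + j417)/(-481 + j124)

Z_in ≈ 8.71 − j41.1 Ω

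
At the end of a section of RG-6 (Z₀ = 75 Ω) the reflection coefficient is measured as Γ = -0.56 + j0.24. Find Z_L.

Z_L = Z_0·(1 + Γ)/(1 − Γ) = 75·(0.44 + j0.24)/(1.56 − j0.24)

Z_L ≈ 18.9 + j14.5 Ω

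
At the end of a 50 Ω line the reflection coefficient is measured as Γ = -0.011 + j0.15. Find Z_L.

Z_L = Z_0·(1 + Γ)/(1 − Γ) = 50·(0.989 + j0.15)/(1.01 − j0.15)

Z_L ≈ 46.8 + j14.4 Ω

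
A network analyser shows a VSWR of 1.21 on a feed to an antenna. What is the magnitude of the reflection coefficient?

|Γ| ≈ 0.095

|Γ| = (S − 1)/(S + 1) = (1.21 − 1)/(1.21 + 1) = 0.21/2.21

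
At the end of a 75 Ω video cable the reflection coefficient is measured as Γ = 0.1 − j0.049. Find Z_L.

Z_L ≈ 91.2 − j9.05 Ω

Z_L = Z_0·(1 + Γ)/(1 − Γ) = 75·(1.1 − j0.049)/(0.9 + j0.049)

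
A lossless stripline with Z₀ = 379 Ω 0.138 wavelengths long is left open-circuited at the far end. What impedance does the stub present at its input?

βl = 2π × 0.138 = 49.7°
tan(βl) = 1.18
For an open-circuited stub, Z_in = −jZ_0·cot(βl) = −jZ_0/tan(βl)

Z_in ≈ −j322 Ω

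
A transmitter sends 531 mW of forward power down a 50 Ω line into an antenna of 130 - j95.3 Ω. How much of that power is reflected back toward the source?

|Γ| = |(80 − j95.3)/(180 − j95.3)| = 0.611
|Γ|² = 0.373
P_refl = |Γ|²·P_inc = 198 mW, P_del = (1 − |Γ|²)·P_inc = 333 mW

P_reflected ≈ 198 mW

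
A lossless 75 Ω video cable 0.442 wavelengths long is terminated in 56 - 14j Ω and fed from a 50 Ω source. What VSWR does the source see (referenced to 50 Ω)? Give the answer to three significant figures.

VSWR ≈ 1.69

βl = 2π × 0.442 = 159°
tan(βl) = -0.381
Z_in = Z_0·(Z_L + jZ_0·tanβl)/(Z_0 + jZ_L·tanβl) = 68 − j25 Ω
Γ_s = (Z_in − Z_s)/(Z_in + Z_s) = (18 − j25)/(118 − j25), |Γ_s| = 0.256
VSWR = (1 + |Γ_s|)/(1 − |Γ_s|)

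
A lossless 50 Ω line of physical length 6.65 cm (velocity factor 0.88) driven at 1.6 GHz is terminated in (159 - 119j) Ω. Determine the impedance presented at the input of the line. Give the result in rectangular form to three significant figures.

Z_in ≈ 44.1 + j84.8 Ω

λ = v/f = 0.88·c / 1.6 GHz = 0.165 m
βl = 2π·l/λ = 2π × 0.403 = 145°
tan(βl) = tan(145°) = -0.698
Z_in = Z_0·(Z_L + jZ_0·tanβl)/(Z_0 + jZ_L·tanβl)
     = 50·(159 − j154)/(-33 − j111)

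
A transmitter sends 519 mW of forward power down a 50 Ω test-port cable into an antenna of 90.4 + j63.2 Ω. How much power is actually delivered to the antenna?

|Γ| = |(40.4 + j63.2)/(140.4 + j63.2)| = 0.487
|Γ|² = 0.237
P_refl = |Γ|²·P_inc = 123 mW, P_del = (1 − |Γ|²)·P_inc = 396 mW

P_delivered ≈ 396 mW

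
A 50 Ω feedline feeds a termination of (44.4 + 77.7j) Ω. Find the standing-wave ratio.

Γ = (Z_L − Z_0)/(Z_L + Z_0) = (-5.6 + j77.7)/(94.4 + j77.7)
|Γ| = 77.9/122 = 0.637
VSWR = (1 + |Γ|)/(1 − |Γ|) = 1.64/0.363

VSWR ≈ 4.51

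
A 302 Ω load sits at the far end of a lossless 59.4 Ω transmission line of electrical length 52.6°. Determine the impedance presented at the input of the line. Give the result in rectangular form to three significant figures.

tan(βl) = tan(52.6°) = 1.31
Z_in = Z_0·(Z_L + jZ_0·tanβl)/(Z_0 + jZ_L·tanβl)
     = 59.4·(302 + j77.7)/(59.4 + j395)

Z_in ≈ 18.1 − j42.7 Ω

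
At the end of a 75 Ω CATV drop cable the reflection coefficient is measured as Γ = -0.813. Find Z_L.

Z_L ≈ 7.74 Ω

Z_L = Z_0·(1 + Γ)/(1 − Γ) = 75·(0.187)/(1.81)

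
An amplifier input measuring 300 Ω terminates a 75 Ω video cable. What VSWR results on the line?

VSWR ≈ 4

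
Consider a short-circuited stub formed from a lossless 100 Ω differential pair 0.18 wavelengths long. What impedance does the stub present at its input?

βl = 2π × 0.18 = 64.8°
tan(βl) = 2.13
For a short-circuited stub, Z_in = jZ_0·tan(βl)

Z_in ≈ +j213 Ω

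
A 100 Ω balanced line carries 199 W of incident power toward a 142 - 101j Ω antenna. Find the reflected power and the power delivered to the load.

|Γ| = |(42 − j101)/(242 − j101)| = 0.417
|Γ|² = 0.174
P_refl = |Γ|²·P_inc = 34.6 W, P_del = (1 − |Γ|²)·P_inc = 164 W

P_reflected ≈ 34.6 W; P_delivered ≈ 164 W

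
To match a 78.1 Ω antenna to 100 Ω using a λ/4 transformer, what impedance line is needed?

Z_qwt = √(Z_0·R_L) = √(100 × 78.1) = √7810

Z_qwt ≈ 88.4 Ω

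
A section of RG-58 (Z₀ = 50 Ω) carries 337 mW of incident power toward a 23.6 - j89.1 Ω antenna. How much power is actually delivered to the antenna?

|Γ| = |(-26.4 − j89.1)/(73.6 − j89.1)| = 0.804
|Γ|² = 0.647
P_refl = |Γ|²·P_inc = 218 mW, P_del = (1 − |Γ|²)·P_inc = 119 mW

P_delivered ≈ 119 mW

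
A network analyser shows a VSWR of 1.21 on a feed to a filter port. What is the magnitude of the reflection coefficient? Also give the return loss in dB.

|Γ| ≈ 0.095; return loss ≈ 20.4 dB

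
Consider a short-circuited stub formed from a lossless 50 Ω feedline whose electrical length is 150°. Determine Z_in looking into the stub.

Z_in ≈ −j28.9 Ω

tan(βl) = -0.577
For a short-circuited stub, Z_in = jZ_0·tan(βl)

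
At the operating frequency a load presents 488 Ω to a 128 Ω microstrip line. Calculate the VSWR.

For a purely resistive load, VSWR = R_L/Z_0 or Z_0/R_L (whichever > 1) = 488/128

VSWR ≈ 3.81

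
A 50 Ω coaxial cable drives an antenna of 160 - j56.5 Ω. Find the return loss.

Γ = (110 − j56.5)/(210 − j56.5), |Γ| = 0.569
RL = −20·log₁₀|Γ| = −20·log₁₀(0.569)

RL ≈ 4.9 dB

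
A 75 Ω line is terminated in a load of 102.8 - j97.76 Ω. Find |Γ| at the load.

Γ = (Z_L − Z_0)/(Z_L + Z_0) = (27.8 − j97.76)/(177.8 − j97.76)
|Γ| = 102/203

|Γ| ≈ 0.501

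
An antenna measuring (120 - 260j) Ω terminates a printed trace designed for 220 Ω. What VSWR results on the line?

VSWR ≈ 4.73

Γ = (Z_L − Z_0)/(Z_L + Z_0) = (-100 − j260)/(340 − j260)
|Γ| = 279/428 = 0.651
VSWR = (1 + |Γ|)/(1 − |Γ|) = 1.65/0.349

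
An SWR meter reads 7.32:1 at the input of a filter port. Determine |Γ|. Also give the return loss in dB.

|Γ| ≈ 0.76; return loss ≈ 2.39 dB

|Γ| = (S − 1)/(S + 1) = (7.32 − 1)/(7.32 + 1) = 6.32/8.32
RL = −20·log₁₀|Γ| = −20·log₁₀(0.76)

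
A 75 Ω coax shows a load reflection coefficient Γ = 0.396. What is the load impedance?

Z_L ≈ 173 Ω

Z_L = Z_0·(1 + Γ)/(1 − Γ) = 75·(1.4)/(0.604)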